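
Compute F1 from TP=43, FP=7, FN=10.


Precision = 43/50 = 0.86
Recall = 43/53 = 0.8113
F1 = 2·P·R/(P+R) = 2·TP/(2·TP+FP+FN) = 86/(86+7+10) = 86/103 = 0.835

0.835


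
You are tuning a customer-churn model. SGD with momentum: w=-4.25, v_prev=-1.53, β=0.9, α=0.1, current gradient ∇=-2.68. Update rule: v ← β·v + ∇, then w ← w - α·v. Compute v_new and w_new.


v_new = 0.9·-1.53 - 2.68 = -1.377 - 2.68 = -4.057
w_new = -4.25 - 0.1·-4.057 = -4.25 + 0.4057 = -3.8443

v_new=-4.057, w_new=-3.8443


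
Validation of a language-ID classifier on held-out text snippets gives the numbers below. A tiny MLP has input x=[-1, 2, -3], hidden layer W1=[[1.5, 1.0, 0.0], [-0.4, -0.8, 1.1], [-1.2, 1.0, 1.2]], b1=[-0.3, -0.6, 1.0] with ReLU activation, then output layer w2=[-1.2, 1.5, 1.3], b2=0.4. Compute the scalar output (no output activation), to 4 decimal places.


z1[0] = (1.5)·(-1) + (1.0)·(2) + (0.0)·(-3) - 0.3 = 0.2
z1[1] = (-0.4)·(-1) + (-0.8)·(2) + (1.1)·(-3) - 0.6 = -5.1
z1[2] = (-1.2)·(-1) + (1.0)·(2) + (1.2)·(-3) + 1.0 = 0.6
h = ReLU(z1) = [0.2, 0.0, 0.6]
output = (-1.2)·(0.2) + (1.5)·(0.0) + (1.3)·(0.6) + 0.4 = 0.94

0.94


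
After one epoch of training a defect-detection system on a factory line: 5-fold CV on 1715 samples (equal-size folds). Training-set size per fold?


Fold size = 1715/5 = 343
Training per fold = 1715 - 343 = 1372

1372


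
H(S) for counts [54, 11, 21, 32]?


Probabilities: [54/118, 11/118, 21/118, 32/118] ≈ [0.4576, 0.0932, 0.178, 0.2712]
H = -((54/118)·log₂(54/118) + (11/118)·log₂(11/118) + (21/118)·log₂(21/118) + (32/118)·log₂(32/118))
  = 1.7889 bits

1.7889 bits


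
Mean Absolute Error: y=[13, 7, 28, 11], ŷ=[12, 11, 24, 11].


Absolute errors: |13-12|=1, |7-11|=4, |28-24|=4, |11-11|=0
Sum = 9
MAE = 9/4 = 9/4

9/4


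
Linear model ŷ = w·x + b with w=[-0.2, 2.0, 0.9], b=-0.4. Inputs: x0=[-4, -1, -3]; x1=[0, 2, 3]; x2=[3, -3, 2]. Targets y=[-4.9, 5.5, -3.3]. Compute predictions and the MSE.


ŷ0 = (-0.2)·(-4) + (2.0)·(-1) + (0.9)·(-3) - 0.4 = -4.3
ŷ1 = (-0.2)·(0) + (2.0)·(2) + (0.9)·(3) - 0.4 = 6.3
ŷ2 = (-0.2)·(3) + (2.0)·(-3) + (0.9)·(2) - 0.4 = -5.2
errors² = [0.36, 0.64, 3.61]
MSE = 4.6100/3 = 1.5367

1.5367


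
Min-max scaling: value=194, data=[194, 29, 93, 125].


min=29, max=194
(194-29)/(194-29) = 165/165 = 1.0

1.0


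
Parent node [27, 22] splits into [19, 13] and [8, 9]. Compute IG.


Parent = [27, 22], H_parent = 0.9925
H_left = 0.9745 (n=32), H_right = 0.9975 (n=17)
H_children = (32/49)·0.9745 + (17/49)·0.9975 = 0.9825
IG = 0.9925 - 0.9825 = 0.01

0.01


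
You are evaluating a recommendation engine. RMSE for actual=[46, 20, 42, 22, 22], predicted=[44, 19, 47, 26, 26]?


MSE = 62/5 = 12.4
RMSE = √(62/5) = 3.5214

3.5214


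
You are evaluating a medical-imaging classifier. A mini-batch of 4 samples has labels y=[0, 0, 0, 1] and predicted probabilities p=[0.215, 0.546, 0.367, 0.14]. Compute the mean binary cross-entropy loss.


L[0] = -ln(1-0.215) = -ln(0.785) = 0.2421
L[1] = -ln(1-0.546) = -ln(0.454) = 0.7897
L[2] = -ln(1-0.367) = -ln(0.633) = 0.4573
L[3] = -ln(0.14) = 1.9661
mean = (0.2421 + 0.7897 + 0.4573 + 1.9661)/4 = 0.8638

0.8638


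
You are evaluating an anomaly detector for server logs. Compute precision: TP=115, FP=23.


Precision = TP/(TP+FP)
= 115/(115+23)
= 115/138 = 83.33%

83.33%


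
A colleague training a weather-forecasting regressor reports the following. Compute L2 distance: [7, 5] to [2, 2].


d = √((7-2)² + (5-2)²)
  = √(25 + 9)
  = √34 = 5.831

5.831


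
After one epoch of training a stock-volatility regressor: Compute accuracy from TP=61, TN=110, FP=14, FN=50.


Accuracy = (TP+TN)/(TP+TN+FP+FN)
= (61+110)/(235)
= 171/235 = 72.77%

72.77%


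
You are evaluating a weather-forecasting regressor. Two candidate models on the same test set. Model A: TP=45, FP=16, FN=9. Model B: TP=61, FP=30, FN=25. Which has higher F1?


Model A: P=45/61=0.7377, R=45/54=0.8333, F1=2PR/(P+R)=2TP/(2TP+FP+FN)=90/115=0.7826
Model B: P=61/91=0.6703, R=61/86=0.7093, F1=2PR/(P+R)=2TP/(2TP+FP+FN)=122/177=0.6893
0.7826 > 0.6893 → Model A

Model A


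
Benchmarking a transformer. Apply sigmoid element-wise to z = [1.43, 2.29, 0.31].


σ(1.43) = 1/(1+e^-1.43) = 0.8069
σ(2.29) = 1/(1+e^-2.29) = 0.908
σ(0.31) = 1/(1+e^-0.31) = 0.5769
result = [0.8069, 0.908, 0.5769]

[0.8069, 0.908, 0.5769]


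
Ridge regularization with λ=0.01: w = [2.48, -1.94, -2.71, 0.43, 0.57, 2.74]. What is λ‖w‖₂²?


‖w‖₂² = (2.48)² + (-1.94)² + (-2.71)² + (0.43)² + (0.57)² + (2.74)²
     = 6.1504 + 3.7636 + 7.3441 + 0.1849 + 0.3249 + 7.5076
     = 25.2755
λ·‖w‖₂² = 0.01·25.2755 = 0.252755

0.252755


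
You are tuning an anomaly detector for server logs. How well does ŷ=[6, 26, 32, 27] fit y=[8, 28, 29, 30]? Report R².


ȳ = 23.75
SS_res = Σ(y-ŷ)² = 26
SS_tot = Σ(y-ȳ)² = 332.75
R² = 1 - SS_res/SS_tot = 1 - 0.0781 = 0.9219

0.9219


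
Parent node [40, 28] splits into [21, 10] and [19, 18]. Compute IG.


Parent = [40, 28], H_parent = 0.9774
H_left = 0.9072 (n=31), H_right = 0.9995 (n=37)
H_children = (31/68)·0.9072 + (37/68)·0.9995 = 0.9574
IG = 0.9774 - 0.9574 = 0.02

0.02


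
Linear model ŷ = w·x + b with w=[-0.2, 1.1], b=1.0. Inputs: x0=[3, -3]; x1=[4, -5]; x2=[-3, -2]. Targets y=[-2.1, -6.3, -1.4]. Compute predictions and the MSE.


ŷ0 = (-0.2)·(3) + (1.1)·(-3) + 1.0 = -2.9
ŷ1 = (-0.2)·(4) + (1.1)·(-5) + 1.0 = -5.3
ŷ2 = (-0.2)·(-3) + (1.1)·(-2) + 1.0 = -0.6
errors² = [0.64, 1.0, 0.64]
MSE = 2.2800/3 = 0.76

0.76


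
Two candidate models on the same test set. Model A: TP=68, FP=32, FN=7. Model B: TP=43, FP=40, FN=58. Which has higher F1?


Model A: P=68/100=0.68, R=68/75=0.9067, F1=2PR/(P+R)=2TP/(2TP+FP+FN)=136/175=0.7771
Model B: P=43/83=0.5181, R=43/101=0.4257, F1=2PR/(P+R)=2TP/(2TP+FP+FN)=86/184=0.4674
0.7771 > 0.4674 → Model A

Model A


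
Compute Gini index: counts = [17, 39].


Probabilities: [17/56, 39/56] ≈ [0.3036, 0.6964]
Σpᵢ² = (289 + 1521)/56² = 1810/3136
Gini = 1 - Σpᵢ² = 1 - 1810/3136 = 0.4228

0.4228


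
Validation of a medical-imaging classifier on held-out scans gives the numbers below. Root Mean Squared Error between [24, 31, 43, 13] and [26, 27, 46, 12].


MSE = 30/4 = 7.5
RMSE = √(30/4) = 2.7386

2.7386


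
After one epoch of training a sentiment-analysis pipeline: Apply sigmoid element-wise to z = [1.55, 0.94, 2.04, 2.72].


σ(1.55) = 1/(1+e^-1.55) = 0.8249
σ(0.94) = 1/(1+e^-0.94) = 0.7191
σ(2.04) = 1/(1+e^-2.04) = 0.8849
σ(2.72) = 1/(1+e^-2.72) = 0.9382
result = [0.8249, 0.7191, 0.8849, 0.9382]

[0.8249, 0.7191, 0.8849, 0.9382]


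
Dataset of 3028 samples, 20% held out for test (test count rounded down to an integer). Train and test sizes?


Test = ⌊3028·20/100⌋ = 605
Train = 3028 - 605 = 2423

Train: 2423, Test: 605


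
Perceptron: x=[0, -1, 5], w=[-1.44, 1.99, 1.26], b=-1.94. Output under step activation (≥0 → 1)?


z = (0)·(-1.44) + (-1)·(1.99) + (5)·(1.26) - 1.94
  = 2.37
step(z) = 1 (z≥0)

1


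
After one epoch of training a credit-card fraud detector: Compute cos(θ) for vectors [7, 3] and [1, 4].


A·B = 7·1 + 3·4 = 19
‖A‖ = √58 = 7.6158, ‖B‖ = √17 = 4.1231
cos = 19/(√58·√17) = 19/√986 = 0.6051

0.6051


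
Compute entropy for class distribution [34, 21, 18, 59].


Probabilities: [34/132, 21/132, 18/132, 59/132] ≈ [0.2576, 0.1591, 0.1364, 0.447]
H = -((34/132)·log₂(34/132) + (21/132)·log₂(21/132) + (18/132)·log₂(18/132) + (59/132)·log₂(59/132))
  = 1.8372 bits

1.8372 bits


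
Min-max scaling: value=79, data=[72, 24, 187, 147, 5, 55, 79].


min=5, max=187
(79-5)/(187-5) = 74/182 = 0.4066

0.4066


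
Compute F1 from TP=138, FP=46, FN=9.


Precision = 138/184 = 0.75
Recall = 138/147 = 0.9388
F1 = 2·P·R/(P+R) = 2·TP/(2·TP+FP+FN) = 276/(276+46+9) = 276/331 = 0.8338

0.8338


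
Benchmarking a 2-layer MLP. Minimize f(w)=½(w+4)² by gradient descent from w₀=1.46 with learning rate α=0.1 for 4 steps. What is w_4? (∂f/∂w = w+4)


step 1: grad = 1.46+4 = 5.46; w = 1.46 - 0.1·(5.46) = 0.914
step 2: grad = 0.914+4 = 4.914; w = 0.914 - 0.1·(4.914) = 0.4226
step 3: grad = 0.4226+4 = 4.4226; w = 0.4226 - 0.1·(4.4226) = -0.01966
step 4: grad = -0.01966+4 = 3.98034; w = -0.01966 - 0.1·(3.98034) = -0.417694

-0.417694


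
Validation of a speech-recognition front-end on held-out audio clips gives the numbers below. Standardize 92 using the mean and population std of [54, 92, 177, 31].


μ = 88.5, σ = 55.545
z = (92 - 88.5)/55.545 = 0.063

0.063


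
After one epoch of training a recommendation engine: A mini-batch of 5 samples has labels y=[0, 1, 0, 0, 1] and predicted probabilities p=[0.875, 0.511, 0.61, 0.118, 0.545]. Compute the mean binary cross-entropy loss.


L[0] = -ln(1-0.875) = -ln(0.125) = 2.0794
L[1] = -ln(0.511) = 0.6714
L[2] = -ln(1-0.61) = -ln(0.39) = 0.9416
L[3] = -ln(1-0.118) = -ln(0.882) = 0.1256
L[4] = -ln(0.545) = 0.607
mean = (2.0794 + 0.6714 + 0.9416 + 0.1256 + 0.607)/5 = 0.885

0.885


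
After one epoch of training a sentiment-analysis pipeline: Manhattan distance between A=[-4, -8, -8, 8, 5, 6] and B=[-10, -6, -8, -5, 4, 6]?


d = |-4+ 10| + |-8+ 6| + |-8+ 8| + |8+ 5| + |5-4| + |6-6|
  = 6 + 2 + 0 + 13 + 1 + 0
  = 22

22


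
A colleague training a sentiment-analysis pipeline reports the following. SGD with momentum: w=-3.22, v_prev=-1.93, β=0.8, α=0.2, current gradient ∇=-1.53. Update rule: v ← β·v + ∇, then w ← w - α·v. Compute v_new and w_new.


v_new = 0.8·-1.93 - 1.53 = -1.544 - 1.53 = -3.074
w_new = -3.22 - 0.2·-3.074 = -3.22 + 0.6148 = -2.6052

v_new=-3.074, w_new=-2.6052


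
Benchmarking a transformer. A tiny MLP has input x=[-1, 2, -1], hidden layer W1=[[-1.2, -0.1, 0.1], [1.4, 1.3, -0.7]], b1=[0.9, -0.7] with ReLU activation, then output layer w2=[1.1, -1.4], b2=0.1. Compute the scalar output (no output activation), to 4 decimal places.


z1[0] = (-1.2)·(-1) + (-0.1)·(2) + (0.1)·(-1) + 0.9 = 1.8
z1[1] = (1.4)·(-1) + (1.3)·(2) + (-0.7)·(-1) - 0.7 = 1.2
h = ReLU(z1) = [1.8, 1.2]
output = (1.1)·(1.8) + (-1.4)·(1.2) + 0.1 = 0.4

0.4


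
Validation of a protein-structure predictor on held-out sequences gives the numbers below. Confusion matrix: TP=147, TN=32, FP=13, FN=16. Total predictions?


Total = TP + TN + FP + FN
= 147 + 32 + 13 + 16
= 208
(Predicted positive: 160, predicted negative: 48)

208


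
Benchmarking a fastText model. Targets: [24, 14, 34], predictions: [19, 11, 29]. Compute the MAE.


Absolute errors: |24-19|=5, |14-11|=3, |34-29|=5
Sum = 13
MAE = 13/3 = 13/3

13/3


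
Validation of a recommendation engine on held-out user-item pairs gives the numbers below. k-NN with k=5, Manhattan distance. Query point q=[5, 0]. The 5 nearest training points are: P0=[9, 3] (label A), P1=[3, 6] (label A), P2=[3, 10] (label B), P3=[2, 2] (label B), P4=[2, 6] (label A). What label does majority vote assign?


d(q,P0) = 7  (label A)
d(q,P1) = 8  (label A)
d(q,P2) = 12  (label B)
d(q,P3) = 5  (label B)
d(q,P4) = 9  (label A)
Votes: A=3, B=2
Majority → A

A


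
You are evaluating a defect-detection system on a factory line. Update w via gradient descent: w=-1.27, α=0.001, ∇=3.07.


w_new = w - α·∇
= -1.27 - 0.001·3.07
= -1.27 - 0.00307
= -1.27307

-1.27307


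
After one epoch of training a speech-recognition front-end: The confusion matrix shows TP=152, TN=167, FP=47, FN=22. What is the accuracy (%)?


Accuracy = (TP+TN)/(TP+TN+FP+FN)
= (152+167)/(388)
= 319/388 = 82.22%

82.22%


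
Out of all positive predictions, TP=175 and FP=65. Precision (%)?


Precision = TP/(TP+FP)
= 175/(175+65)
= 175/240 = 72.92%

72.92%


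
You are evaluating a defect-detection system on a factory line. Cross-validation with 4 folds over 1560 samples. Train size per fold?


Fold size = 1560/4 = 390
Training per fold = 1560 - 390 = 1170

1170


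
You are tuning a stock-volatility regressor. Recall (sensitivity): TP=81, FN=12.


Recall = TP/(TP+FN)
= 81/(81+12)
= 81/93 = 87.1%

87.1%


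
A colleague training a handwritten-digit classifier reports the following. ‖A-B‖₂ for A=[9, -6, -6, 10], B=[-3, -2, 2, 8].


d = √((9+ 3)² + (-6+ 2)² + (-6-2)² + (10-8)²)
  = √(144 + 16 + 64 + 4)
  = √228 = 15.0997

15.0997


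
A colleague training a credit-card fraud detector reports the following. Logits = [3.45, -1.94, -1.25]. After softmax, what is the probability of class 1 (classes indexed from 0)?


Exponentials: e^3.45=31.5004, e^-1.94=0.1437, e^-1.25=0.2865
Sum = 31.9306
Softmax = [0.9865, 0.0045, 0.009]
p[1] = 0.1437/31.9306 = 0.0045

0.0045


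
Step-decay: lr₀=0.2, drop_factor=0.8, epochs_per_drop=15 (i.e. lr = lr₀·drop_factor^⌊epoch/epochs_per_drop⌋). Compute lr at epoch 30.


n_drops = ⌊30/15⌋ = 2
lr = 0.2·0.8^2 = 0.2·0.64 = 0.128

0.128


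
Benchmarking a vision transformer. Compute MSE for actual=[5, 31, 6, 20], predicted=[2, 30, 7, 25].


Squared errors: (5-2)²=9, (31-30)²=1, (6-7)²=1, (20-25)²=25
Sum = 36
MSE = 36/4 = 9

9


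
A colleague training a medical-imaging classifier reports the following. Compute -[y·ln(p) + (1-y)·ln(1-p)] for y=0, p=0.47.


BCE = -[y·ln(p) + (1-y)·ln(1-p)]
= -0 - 1·ln(1-0.47)
= -ln(0.53) = 0.6349

0.6349


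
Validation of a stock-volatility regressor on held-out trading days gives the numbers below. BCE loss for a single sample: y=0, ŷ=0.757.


BCE = -[y·ln(p) + (1-y)·ln(1-p)]
= -0 - 1·ln(1-0.757)
= -ln(0.243) = 1.4147

1.4147


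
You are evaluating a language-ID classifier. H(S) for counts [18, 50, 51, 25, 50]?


Probabilities: [18/194, 50/194, 51/194, 25/194, 50/194] ≈ [0.0928, 0.2577, 0.2629, 0.1289, 0.2577]
H = -((18/194)·log₂(18/194) + (50/194)·log₂(50/194) + (51/194)·log₂(51/194) + (25/194)·log₂(25/194) + (50/194)·log₂(50/194))
  = 2.2142 bits

2.2142 bits


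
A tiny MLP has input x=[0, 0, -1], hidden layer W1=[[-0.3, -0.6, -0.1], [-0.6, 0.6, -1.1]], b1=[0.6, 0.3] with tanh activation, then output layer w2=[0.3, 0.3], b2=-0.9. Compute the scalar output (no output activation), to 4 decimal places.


z1[0] = (-0.3)·(0) + (-0.6)·(0) + (-0.1)·(-1) + 0.6 = 0.7
z1[1] = (-0.6)·(0) + (0.6)·(0) + (-1.1)·(-1) + 0.3 = 1.4
h = tanh(z1) = [0.6044, 0.8854]
output = (0.3)·(0.6044) + (0.3)·(0.8854) - 0.9 = -0.4531

-0.4531


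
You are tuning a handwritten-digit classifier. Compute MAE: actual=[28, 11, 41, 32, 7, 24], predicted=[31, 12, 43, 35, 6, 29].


Absolute errors: |28-31|=3, |11-12|=1, |41-43|=2, |32-35|=3, |7-6|=1, |24-29|=5
Sum = 15
MAE = 15/6 = 5/2

5/2


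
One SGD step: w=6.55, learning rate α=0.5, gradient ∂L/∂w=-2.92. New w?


w_new = w - α·∇
= 6.55 - 0.5·-2.92
= 6.55 + 1.46
= 8.01

8.01


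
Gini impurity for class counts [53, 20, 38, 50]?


Probabilities: [53/161, 20/161, 38/161, 50/161] ≈ [0.3292, 0.1242, 0.236, 0.3106]
Σpᵢ² = (2809 + 400 + 1444 + 2500)/161² = 7153/25921
Gini = 1 - Σpᵢ² = 1 - 7153/25921 = 0.724

0.724


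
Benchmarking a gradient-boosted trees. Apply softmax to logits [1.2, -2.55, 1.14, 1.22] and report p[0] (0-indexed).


Exponentials: e^1.2=3.3201, e^-2.55=0.0781, e^1.14=3.1268, e^1.22=3.3872
Sum = 9.9122
Softmax = [0.335, 0.0079, 0.3154, 0.3417]
p[0] = 3.3201/9.9122 = 0.335

0.335


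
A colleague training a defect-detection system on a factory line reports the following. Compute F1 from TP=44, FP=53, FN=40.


Precision = 44/97 = 0.4536
Recall = 44/84 = 0.5238
F1 = 2·P·R/(P+R) = 2·TP/(2·TP+FP+FN) = 88/(88+53+40) = 88/181 = 0.4862

0.4862


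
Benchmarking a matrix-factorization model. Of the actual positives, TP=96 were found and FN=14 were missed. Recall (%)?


Recall = TP/(TP+FN)
= 96/(96+14)
= 96/110 = 87.27%

87.27%


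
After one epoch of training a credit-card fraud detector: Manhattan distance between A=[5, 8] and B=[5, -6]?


d = |5-5| + |8+ 6|
  = 0 + 14
  = 14

14


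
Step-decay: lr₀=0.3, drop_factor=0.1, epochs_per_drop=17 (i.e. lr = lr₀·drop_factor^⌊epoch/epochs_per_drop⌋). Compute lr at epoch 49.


n_drops = ⌊49/17⌋ = 2
lr = 0.3·0.1^2 = 0.3·0.01 = 0.003

0.003


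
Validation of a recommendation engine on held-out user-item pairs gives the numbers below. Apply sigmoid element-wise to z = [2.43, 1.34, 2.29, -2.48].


σ(2.43) = 1/(1+e^-2.43) = 0.9191
σ(1.34) = 1/(1+e^-1.34) = 0.7925
σ(2.29) = 1/(1+e^-2.29) = 0.908
σ(-2.48) = 1/(1+e^2.48) = 0.0773
result = [0.9191, 0.7925, 0.908, 0.0773]

[0.9191, 0.7925, 0.908, 0.0773]


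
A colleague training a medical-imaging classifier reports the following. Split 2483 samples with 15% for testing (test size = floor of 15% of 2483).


Test = ⌊2483·15/100⌋ = 372
Train = 2483 - 372 = 2111

Train: 2111, Test: 372


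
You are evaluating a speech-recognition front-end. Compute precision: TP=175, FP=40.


Precision = TP/(TP+FP)
= 175/(175+40)
= 175/215 = 81.4%

81.4%


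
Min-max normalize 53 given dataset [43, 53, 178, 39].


min=39, max=178
(53-39)/(178-39) = 14/139 = 0.1007

0.1007


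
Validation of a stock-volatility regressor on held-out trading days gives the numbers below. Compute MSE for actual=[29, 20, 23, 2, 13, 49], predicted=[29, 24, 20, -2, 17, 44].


Squared errors: (29-29)²=0, (20-24)²=16, (23-20)²=9, (2+ 2)²=16, (13-17)²=16, (49-44)²=25
Sum = 82
MSE = 82/6 = 41/3

41/3


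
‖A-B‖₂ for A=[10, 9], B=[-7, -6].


d = √((10+ 7)² + (9+ 6)²)
  = √(289 + 225)
  = √514 = 22.6716

22.6716


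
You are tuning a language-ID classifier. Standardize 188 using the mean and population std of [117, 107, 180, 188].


μ = 148, σ = 36.2836
z = (188 - 148)/36.2836 = 1.1024

1.1024


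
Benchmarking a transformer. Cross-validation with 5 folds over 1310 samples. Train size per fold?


Fold size = 1310/5 = 262
Training per fold = 1310 - 262 = 1048

1048


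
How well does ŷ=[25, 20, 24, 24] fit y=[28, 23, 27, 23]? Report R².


ȳ = 25.25
SS_res = Σ(y-ŷ)² = 28
SS_tot = Σ(y-ȳ)² = 20.75
R² = 1 - SS_res/SS_tot = 1 - 1.3494 = -0.3494

-0.3494


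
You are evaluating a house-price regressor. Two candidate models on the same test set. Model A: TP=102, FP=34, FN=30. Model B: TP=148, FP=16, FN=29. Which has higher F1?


Model A: P=102/136=0.75, R=102/132=0.7727, F1=2PR/(P+R)=2TP/(2TP+FP+FN)=204/268=0.7612
Model B: P=148/164=0.9024, R=148/177=0.8362, F1=2PR/(P+R)=2TP/(2TP+FP+FN)=296/341=0.868
0.7612 < 0.868 → Model B

Model B


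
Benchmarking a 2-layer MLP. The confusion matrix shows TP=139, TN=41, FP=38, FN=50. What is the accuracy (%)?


Accuracy = (TP+TN)/(TP+TN+FP+FN)
= (139+41)/(268)
= 180/268 = 67.16%

67.16%


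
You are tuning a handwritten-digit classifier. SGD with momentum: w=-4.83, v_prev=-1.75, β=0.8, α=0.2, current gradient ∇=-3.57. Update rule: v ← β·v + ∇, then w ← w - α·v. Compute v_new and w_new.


v_new = 0.8·-1.75 - 3.57 = -1.4 - 3.57 = -4.97
w_new = -4.83 - 0.2·-4.97 = -4.83 + 0.994 = -3.836

v_new=-4.97, w_new=-3.836


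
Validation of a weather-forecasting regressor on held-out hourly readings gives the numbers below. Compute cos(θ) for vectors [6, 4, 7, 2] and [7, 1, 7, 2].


A·B = 6·7 + 4·1 + 7·7 + 2·2 = 99
‖A‖ = √105 = 10.247, ‖B‖ = √103 = 10.1489
cos = 99/(√105·√103) = 99/√10815 = 0.952

0.952


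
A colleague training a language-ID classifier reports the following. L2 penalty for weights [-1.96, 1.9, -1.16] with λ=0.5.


‖w‖₂² = (-1.96)² + (1.9)² + (-1.16)²
     = 3.8416 + 3.61 + 1.3456
     = 8.7972
λ·‖w‖₂² = 0.5·8.7972 = 4.3986

4.3986


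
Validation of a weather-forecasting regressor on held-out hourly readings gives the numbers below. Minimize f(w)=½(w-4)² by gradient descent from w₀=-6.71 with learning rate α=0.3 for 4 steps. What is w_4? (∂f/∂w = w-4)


step 1: grad = -6.71-4 = -10.71; w = -6.71 - 0.3·(-10.71) = -3.497
step 2: grad = -3.497-4 = -7.497; w = -3.497 - 0.3·(-7.497) = -1.2479
step 3: grad = -1.2479-4 = -5.2479; w = -1.2479 - 0.3·(-5.2479) = 0.32647
step 4: grad = 0.32647-4 = -3.67353; w = 0.32647 - 0.3·(-3.67353) = 1.428529

1.428529


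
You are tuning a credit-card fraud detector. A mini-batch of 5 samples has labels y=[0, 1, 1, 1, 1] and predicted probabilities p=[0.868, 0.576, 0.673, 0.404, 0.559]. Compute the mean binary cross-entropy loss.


L[0] = -ln(1-0.868) = -ln(0.132) = 2.025
L[1] = -ln(0.576) = 0.5516
L[2] = -ln(0.673) = 0.396
L[3] = -ln(0.404) = 0.9063
L[4] = -ln(0.559) = 0.5816
mean = (2.025 + 0.5516 + 0.396 + 0.9063 + 0.5816)/5 = 0.8921

0.8921


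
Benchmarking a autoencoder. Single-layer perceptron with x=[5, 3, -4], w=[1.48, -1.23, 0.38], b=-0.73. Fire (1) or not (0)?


z = (5)·(1.48) + (3)·(-1.23) + (-4)·(0.38) - 0.73
  = 1.46
step(z) = 1 (z≥0)

1


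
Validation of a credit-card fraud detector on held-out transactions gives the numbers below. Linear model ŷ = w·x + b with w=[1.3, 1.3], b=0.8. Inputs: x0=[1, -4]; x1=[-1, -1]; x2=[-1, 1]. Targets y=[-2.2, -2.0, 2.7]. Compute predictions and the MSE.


ŷ0 = (1.3)·(1) + (1.3)·(-4) + 0.8 = -3.1
ŷ1 = (1.3)·(-1) + (1.3)·(-1) + 0.8 = -1.8
ŷ2 = (1.3)·(-1) + (1.3)·(1) + 0.8 = 0.8
errors² = [0.81, 0.04, 3.61]
MSE = 4.4600/3 = 1.4867

1.4867


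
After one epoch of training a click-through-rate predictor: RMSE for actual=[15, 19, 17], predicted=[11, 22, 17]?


MSE = 25/3 = 8.3333
RMSE = √(25/3) = 2.8868

2.8868


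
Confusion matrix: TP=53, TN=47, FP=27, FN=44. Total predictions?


Total = TP + TN + FP + FN
= 53 + 47 + 27 + 44
= 171
(Predicted positive: 80, predicted negative: 91)

171


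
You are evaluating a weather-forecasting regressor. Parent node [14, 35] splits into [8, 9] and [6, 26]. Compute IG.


Parent = [14, 35], H_parent = 0.8631
H_left = 0.9975 (n=17), H_right = 0.6962 (n=32)
H_children = (17/49)·0.9975 + (32/49)·0.6962 = 0.8007
IG = 0.8631 - 0.8007 = 0.0624

0.0624


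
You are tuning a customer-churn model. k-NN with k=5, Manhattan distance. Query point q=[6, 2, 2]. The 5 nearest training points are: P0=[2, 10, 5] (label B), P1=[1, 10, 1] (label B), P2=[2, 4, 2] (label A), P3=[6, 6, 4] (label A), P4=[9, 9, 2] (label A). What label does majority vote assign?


d(q,P0) = 15  (label B)
d(q,P1) = 14  (label B)
d(q,P2) = 6  (label A)
d(q,P3) = 6  (label A)
d(q,P4) = 10  (label A)
Votes: A=3, B=2
Majority → A

A


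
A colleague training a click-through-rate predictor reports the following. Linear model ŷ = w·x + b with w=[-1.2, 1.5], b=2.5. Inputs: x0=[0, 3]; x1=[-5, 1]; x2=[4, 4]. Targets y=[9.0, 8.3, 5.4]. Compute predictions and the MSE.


ŷ0 = (-1.2)·(0) + (1.5)·(3) + 2.5 = 7.0
ŷ1 = (-1.2)·(-5) + (1.5)·(1) + 2.5 = 10.0
ŷ2 = (-1.2)·(4) + (1.5)·(4) + 2.5 = 3.7
errors² = [4.0, 2.89, 2.89]
MSE = 9.7800/3 = 3.26

3.26


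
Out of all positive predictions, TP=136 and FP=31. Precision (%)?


Precision = TP/(TP+FP)
= 136/(136+31)
= 136/167 = 81.44%

81.44%


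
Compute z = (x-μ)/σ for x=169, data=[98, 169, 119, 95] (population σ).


μ = 120.25, σ = 29.6258
z = (169 - 120.25)/29.6258 = 1.6455

1.6455


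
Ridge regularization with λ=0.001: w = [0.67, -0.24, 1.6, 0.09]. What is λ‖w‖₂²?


‖w‖₂² = (0.67)² + (-0.24)² + (1.6)² + (0.09)²
     = 0.4489 + 0.0576 + 2.56 + 0.0081
     = 3.0746
λ·‖w‖₂² = 0.001·3.0746 = 0.003075

0.003075


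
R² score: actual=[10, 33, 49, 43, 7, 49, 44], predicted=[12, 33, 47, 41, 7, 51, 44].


ȳ = 33.5714
SS_res = Σ(y-ŷ)² = 16
SS_tot = Σ(y-ȳ)² = 1935.71
R² = 1 - SS_res/SS_tot = 1 - 0.0083 = 0.9917

0.9917


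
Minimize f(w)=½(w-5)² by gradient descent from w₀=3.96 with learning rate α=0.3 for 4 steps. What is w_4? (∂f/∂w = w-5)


step 1: grad = 3.96-5 = -1.04; w = 3.96 - 0.3·(-1.04) = 4.272
step 2: grad = 4.272-5 = -0.728; w = 4.272 - 0.3·(-0.728) = 4.4904
step 3: grad = 4.4904-5 = -0.5096; w = 4.4904 - 0.3·(-0.5096) = 4.64328
step 4: grad = 4.64328-5 = -0.35672; w = 4.64328 - 0.3·(-0.35672) = 4.750296

4.750296


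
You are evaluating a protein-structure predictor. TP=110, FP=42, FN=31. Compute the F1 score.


Precision = 110/152 = 0.7237
Recall = 110/141 = 0.7801
F1 = 2·P·R/(P+R) = 2·TP/(2·TP+FP+FN) = 220/(220+42+31) = 220/293 = 0.7509

0.7509


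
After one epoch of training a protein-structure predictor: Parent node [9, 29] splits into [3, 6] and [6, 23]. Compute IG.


Parent = [9, 29], H_parent = 0.7897
H_left = 0.9183 (n=9), H_right = 0.7355 (n=29)
H_children = (9/38)·0.9183 + (29/38)·0.7355 = 0.7788
IG = 0.7897 - 0.7788 = 0.0109

0.0109


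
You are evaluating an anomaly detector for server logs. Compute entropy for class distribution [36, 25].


Probabilities: [36/61, 25/61] ≈ [0.5902, 0.4098]
H = -((36/61)·log₂(36/61) + (25/61)·log₂(25/61))
  = 0.9764 bits

0.9764 bits


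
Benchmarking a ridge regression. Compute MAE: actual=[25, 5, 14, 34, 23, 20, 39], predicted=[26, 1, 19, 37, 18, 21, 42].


Absolute errors: |25-26|=1, |5-1|=4, |14-19|=5, |34-37|=3, |23-18|=5, |20-21|=1, |39-42|=3
Sum = 22
MAE = 22/7 = 22/7

22/7


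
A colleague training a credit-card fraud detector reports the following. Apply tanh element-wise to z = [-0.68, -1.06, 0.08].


tanh(-0.68) = -0.5915
tanh(-1.06) = -0.7857
tanh(0.08) = 0.0798
result = [-0.5915, -0.7857, 0.0798]

[-0.5915, -0.7857, 0.0798]


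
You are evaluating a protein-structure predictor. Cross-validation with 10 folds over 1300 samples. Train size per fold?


Fold size = 1300/10 = 130
Training per fold = 1300 - 130 = 1170

1170


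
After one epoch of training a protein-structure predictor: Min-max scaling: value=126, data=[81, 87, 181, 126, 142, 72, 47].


min=47, max=181
(126-47)/(181-47) = 79/134 = 0.5896

0.5896


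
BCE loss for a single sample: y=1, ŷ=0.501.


BCE = -[y·ln(p) + (1-y)·ln(1-p)]
= -1·ln(0.501) - 0
= -ln(0.501) = 0.6911

0.6911


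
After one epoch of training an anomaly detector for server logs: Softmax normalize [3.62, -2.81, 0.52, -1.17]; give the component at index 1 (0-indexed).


Exponentials: e^3.62=37.3376, e^-2.81=0.0602, e^0.52=1.682, e^-1.17=0.3104
Sum = 39.3902
Softmax = [0.9479, 0.0015, 0.0427, 0.0079]
p[1] = 0.0602/39.3902 = 0.0015

0.0015


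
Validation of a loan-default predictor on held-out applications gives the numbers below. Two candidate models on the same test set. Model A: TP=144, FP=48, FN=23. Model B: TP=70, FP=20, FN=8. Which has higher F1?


Model A: P=144/192=0.75, R=144/167=0.8623, F1=2PR/(P+R)=2TP/(2TP+FP+FN)=288/359=0.8022
Model B: P=70/90=0.7778, R=70/78=0.8974, F1=2PR/(P+R)=2TP/(2TP+FP+FN)=140/168=0.8333
0.8022 < 0.8333 → Model B

Model B


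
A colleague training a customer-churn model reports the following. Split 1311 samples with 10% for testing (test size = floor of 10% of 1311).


Test = ⌊1311·10/100⌋ = 131
Train = 1311 - 131 = 1180

Train: 1180, Test: 131


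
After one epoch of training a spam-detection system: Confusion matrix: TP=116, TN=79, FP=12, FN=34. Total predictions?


Total = TP + TN + FP + FN
= 116 + 79 + 12 + 34
= 241
(Predicted positive: 128, predicted negative: 113)

241


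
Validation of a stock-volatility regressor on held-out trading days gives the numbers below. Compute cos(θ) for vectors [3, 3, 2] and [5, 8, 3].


A·B = 3·5 + 3·8 + 2·3 = 45
‖A‖ = √22 = 4.6904, ‖B‖ = √98 = 9.8995
cos = 45/(√22·√98) = 45/√2156 = 0.9691

0.9691


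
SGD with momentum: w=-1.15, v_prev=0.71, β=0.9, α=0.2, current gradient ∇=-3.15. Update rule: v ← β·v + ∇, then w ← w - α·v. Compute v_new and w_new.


v_new = 0.9·0.71 - 3.15 = 0.639 - 3.15 = -2.511
w_new = -1.15 - 0.2·-2.511 = -1.15 + 0.5022 = -0.6478

v_new=-2.511, w_new=-0.6478


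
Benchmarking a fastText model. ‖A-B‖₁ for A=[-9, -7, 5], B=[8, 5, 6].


d = |-9-8| + |-7-5| + |5-6|
  = 17 + 12 + 1
  = 30

30


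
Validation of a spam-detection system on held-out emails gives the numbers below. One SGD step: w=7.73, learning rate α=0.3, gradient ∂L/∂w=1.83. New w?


w_new = w - α·∇
= 7.73 - 0.3·1.83
= 7.73 - 0.549
= 7.181

7.181


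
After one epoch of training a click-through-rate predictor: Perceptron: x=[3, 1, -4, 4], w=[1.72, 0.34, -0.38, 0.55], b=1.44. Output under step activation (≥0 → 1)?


z = (3)·(1.72) + (1)·(0.34) + (-4)·(-0.38) + (4)·(0.55) + 1.44
  = 10.66
step(z) = 1 (z≥0)

1


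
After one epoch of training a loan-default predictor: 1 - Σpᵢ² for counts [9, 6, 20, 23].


Probabilities: [9/58, 6/58, 20/58, 23/58] ≈ [0.1552, 0.1034, 0.3448, 0.3966]
Σpᵢ² = (81 + 36 + 400 + 529)/58² = 1046/3364
Gini = 1 - Σpᵢ² = 1 - 1046/3364 = 0.6891

0.6891


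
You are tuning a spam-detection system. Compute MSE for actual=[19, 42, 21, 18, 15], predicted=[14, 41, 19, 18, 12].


Squared errors: (19-14)²=25, (42-41)²=1, (21-19)²=4, (18-18)²=0, (15-12)²=9
Sum = 39
MSE = 39/5 = 39/5

39/5


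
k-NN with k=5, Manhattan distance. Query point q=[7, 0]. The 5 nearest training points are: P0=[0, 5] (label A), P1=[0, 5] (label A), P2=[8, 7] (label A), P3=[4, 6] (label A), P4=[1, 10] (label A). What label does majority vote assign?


d(q,P0) = 12  (label A)
d(q,P1) = 12  (label A)
d(q,P2) = 8  (label A)
d(q,P3) = 9  (label A)
d(q,P4) = 16  (label A)
Votes: A=5, B=0
Majority → A

A


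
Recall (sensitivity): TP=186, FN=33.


Recall = TP/(TP+FN)
= 186/(186+33)
= 186/219 = 84.93%

84.93%


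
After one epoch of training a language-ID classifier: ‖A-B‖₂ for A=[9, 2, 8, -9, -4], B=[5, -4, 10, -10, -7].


d = √((9-5)² + (2+ 4)² + (8-10)² + (-9+ 10)² + (-4+ 7)²)
  = √(16 + 36 + 4 + 1 + 9)
  = √66 = 8.124

8.124


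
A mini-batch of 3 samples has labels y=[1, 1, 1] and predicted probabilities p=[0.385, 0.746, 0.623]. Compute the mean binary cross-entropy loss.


L[0] = -ln(0.385) = 0.9545
L[1] = -ln(0.746) = 0.293
L[2] = -ln(0.623) = 0.4732
mean = (0.9545 + 0.293 + 0.4732)/3 = 0.5736

0.5736


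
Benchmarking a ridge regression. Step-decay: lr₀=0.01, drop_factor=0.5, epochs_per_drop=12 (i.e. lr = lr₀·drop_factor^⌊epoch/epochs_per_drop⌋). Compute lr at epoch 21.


n_drops = ⌊21/12⌋ = 1
lr = 0.01·0.5^1 = 0.01·0.5 = 0.005

0.005


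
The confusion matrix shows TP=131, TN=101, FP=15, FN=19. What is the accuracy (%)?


Accuracy = (TP+TN)/(TP+TN+FP+FN)
= (131+101)/(266)
= 232/266 = 87.22%

87.22%


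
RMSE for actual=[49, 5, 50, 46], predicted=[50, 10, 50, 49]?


MSE = 35/4 = 8.75
RMSE = √(35/4) = 2.958

2.958


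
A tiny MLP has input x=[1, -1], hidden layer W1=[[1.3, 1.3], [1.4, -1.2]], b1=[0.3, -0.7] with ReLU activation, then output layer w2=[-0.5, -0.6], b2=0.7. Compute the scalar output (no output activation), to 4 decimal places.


z1[0] = (1.3)·(1) + (1.3)·(-1) + 0.3 = 0.3
z1[1] = (1.4)·(1) + (-1.2)·(-1) - 0.7 = 1.9
h = ReLU(z1) = [0.3, 1.9]
output = (-0.5)·(0.3) + (-0.6)·(1.9) + 0.7 = -0.59

-0.59


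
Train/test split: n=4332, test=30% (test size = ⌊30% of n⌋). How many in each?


Test = ⌊4332·30/100⌋ = 1299
Train = 4332 - 1299 = 3033

Train: 3033, Test: 1299


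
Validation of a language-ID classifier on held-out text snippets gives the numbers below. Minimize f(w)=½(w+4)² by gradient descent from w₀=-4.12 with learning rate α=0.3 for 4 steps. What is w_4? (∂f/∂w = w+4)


step 1: grad = -4.12+4 = -0.12; w = -4.12 - 0.3·(-0.12) = -4.084
step 2: grad = -4.084+4 = -0.084; w = -4.084 - 0.3·(-0.084) = -4.0588
step 3: grad = -4.0588+4 = -0.0588; w = -4.0588 - 0.3·(-0.0588) = -4.04116
step 4: grad = -4.04116+4 = -0.04116; w = -4.04116 - 0.3·(-0.04116) = -4.028812

-4.028812


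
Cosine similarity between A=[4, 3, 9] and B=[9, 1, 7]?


A·B = 4·9 + 3·1 + 9·7 = 102
‖A‖ = √106 = 10.2956, ‖B‖ = √131 = 11.4455
cos = 102/(√106·√131) = 102/√13886 = 0.8656

0.8656


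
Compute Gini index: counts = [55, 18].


Probabilities: [55/73, 18/73] ≈ [0.7534, 0.2466]
Σpᵢ² = (3025 + 324)/73² = 3349/5329
Gini = 1 - Σpᵢ² = 1 - 3349/5329 = 0.3716

0.3716


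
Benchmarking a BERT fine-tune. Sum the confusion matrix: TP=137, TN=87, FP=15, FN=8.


Total = TP + TN + FP + FN
= 137 + 87 + 15 + 8
= 247
(Predicted positive: 152, predicted negative: 95)

247


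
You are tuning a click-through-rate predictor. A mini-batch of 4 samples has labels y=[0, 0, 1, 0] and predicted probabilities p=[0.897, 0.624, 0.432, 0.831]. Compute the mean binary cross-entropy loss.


L[0] = -ln(1-0.897) = -ln(0.103) = 2.273
L[1] = -ln(1-0.624) = -ln(0.376) = 0.9782
L[2] = -ln(0.432) = 0.8393
L[3] = -ln(1-0.831) = -ln(0.169) = 1.7779
mean = (2.273 + 0.9782 + 0.8393 + 1.7779)/4 = 1.4671

1.4671


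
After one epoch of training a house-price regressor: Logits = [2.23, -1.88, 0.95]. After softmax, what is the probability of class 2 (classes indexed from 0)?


Exponentials: e^2.23=9.2999, e^-1.88=0.1526, e^0.95=2.5857
Sum = 12.0382
Softmax = [0.7725, 0.0127, 0.2148]
p[2] = 2.5857/12.0382 = 0.2148

0.2148


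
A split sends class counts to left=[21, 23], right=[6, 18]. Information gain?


Parent = [27, 41], H_parent = 0.9692
H_left = 0.9985 (n=44), H_right = 0.8113 (n=24)
H_children = (44/68)·0.9985 + (24/68)·0.8113 = 0.9324
IG = 0.9692 - 0.9324 = 0.0368

0.0368


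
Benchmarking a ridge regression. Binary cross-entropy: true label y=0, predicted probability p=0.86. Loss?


BCE = -[y·ln(p) + (1-y)·ln(1-p)]
= -0 - 1·ln(1-0.86)
= -ln(0.14) = 1.9661

1.9661


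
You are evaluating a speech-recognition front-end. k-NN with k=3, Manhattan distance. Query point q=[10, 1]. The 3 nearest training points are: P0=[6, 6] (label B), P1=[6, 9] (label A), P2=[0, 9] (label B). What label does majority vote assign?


d(q,P0) = 9  (label B)
d(q,P1) = 12  (label A)
d(q,P2) = 18  (label B)
Votes: A=1, B=2
Majority → B

B


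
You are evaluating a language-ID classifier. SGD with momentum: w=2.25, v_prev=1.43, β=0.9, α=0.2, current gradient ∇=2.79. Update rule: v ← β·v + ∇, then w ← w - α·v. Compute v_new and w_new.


v_new = 0.9·1.43 + 2.79 = 1.287 + 2.79 = 4.077
w_new = 2.25 - 0.2·4.077 = 2.25 - 0.8154 = 1.4346

v_new=4.077, w_new=1.4346


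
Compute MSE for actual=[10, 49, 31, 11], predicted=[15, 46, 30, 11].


Squared errors: (10-15)²=25, (49-46)²=9, (31-30)²=1, (11-11)²=0
Sum = 35
MSE = 35/4 = 35/4

35/4


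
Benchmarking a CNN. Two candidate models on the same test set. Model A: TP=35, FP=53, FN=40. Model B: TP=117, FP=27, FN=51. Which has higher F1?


Model A: P=35/88=0.3977, R=35/75=0.4667, F1=2PR/(P+R)=2TP/(2TP+FP+FN)=70/163=0.4294
Model B: P=117/144=0.8125, R=117/168=0.6964, F1=2PR/(P+R)=2TP/(2TP+FP+FN)=234/312=0.75
0.4294 < 0.75 → Model B

Model B


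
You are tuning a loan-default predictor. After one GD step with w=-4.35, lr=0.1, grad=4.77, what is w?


w_new = w - α·∇
= -4.35 - 0.1·4.77
= -4.35 - 0.477
= -4.827

-4.827


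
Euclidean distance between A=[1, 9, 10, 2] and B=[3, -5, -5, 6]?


d = √((1-3)² + (9+ 5)² + (10+ 5)² + (2-6)²)
  = √(4 + 196 + 225 + 16)
  = √441 = 21.0

21.0


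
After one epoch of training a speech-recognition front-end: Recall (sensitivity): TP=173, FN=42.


Recall = TP/(TP+FN)
= 173/(173+42)
= 173/215 = 80.47%

80.47%


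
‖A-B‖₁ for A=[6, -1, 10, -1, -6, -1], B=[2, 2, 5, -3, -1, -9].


d = |6-2| + |-1-2| + |10-5| + |-1+ 3| + |-6+ 1| + |-1+ 9|
  = 4 + 3 + 5 + 2 + 5 + 8
  = 27

27


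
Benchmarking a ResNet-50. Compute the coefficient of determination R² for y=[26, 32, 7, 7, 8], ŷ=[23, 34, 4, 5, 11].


ȳ = 16
SS_res = Σ(y-ŷ)² = 35
SS_tot = Σ(y-ȳ)² = 582
R² = 1 - SS_res/SS_tot = 1 - 0.0601 = 0.9399

0.9399


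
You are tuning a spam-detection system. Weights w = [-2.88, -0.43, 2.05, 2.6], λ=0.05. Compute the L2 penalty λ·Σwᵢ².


‖w‖₂² = (-2.88)² + (-0.43)² + (2.05)² + (2.6)²
     = 8.2944 + 0.1849 + 4.2025 + 6.76
     = 19.4418
λ·‖w‖₂² = 0.05·19.4418 = 0.97209

0.97209


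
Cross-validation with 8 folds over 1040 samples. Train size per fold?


Fold size = 1040/8 = 130
Training per fold = 1040 - 130 = 910

910


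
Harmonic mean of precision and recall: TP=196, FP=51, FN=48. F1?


Precision = 196/247 = 0.7935
Recall = 196/244 = 0.8033
F1 = 2·P·R/(P+R) = 2·TP/(2·TP+FP+FN) = 392/(392+51+48) = 392/491 = 0.7984

0.7984


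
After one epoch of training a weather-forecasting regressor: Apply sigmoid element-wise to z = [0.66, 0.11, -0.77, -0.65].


σ(0.66) = 1/(1+e^-0.66) = 0.6593
σ(0.11) = 1/(1+e^-0.11) = 0.5275
σ(-0.77) = 1/(1+e^0.77) = 0.3165
σ(-0.65) = 1/(1+e^0.65) = 0.343
result = [0.6593, 0.5275, 0.3165, 0.343]

[0.6593, 0.5275, 0.3165, 0.343]


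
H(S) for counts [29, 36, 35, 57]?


Probabilities: [29/157, 36/157, 35/157, 57/157] ≈ [0.1847, 0.2293, 0.2229, 0.3631]
H = -((29/157)·log₂(29/157) + (36/157)·log₂(36/157) + (35/157)·log₂(35/157) + (57/157)·log₂(57/157))
  = 1.9507 bits

1.9507 bits


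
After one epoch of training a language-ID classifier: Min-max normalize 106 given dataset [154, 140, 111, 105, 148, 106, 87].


min=87, max=154
(106-87)/(154-87) = 19/67 = 0.2836

0.2836


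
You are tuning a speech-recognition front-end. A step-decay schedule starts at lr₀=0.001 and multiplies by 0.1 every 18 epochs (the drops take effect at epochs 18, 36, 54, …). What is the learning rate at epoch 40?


n_drops = ⌊40/18⌋ = 2
lr = 0.001·0.1^2 = 0.001·0.01 = 0.00001

0.00001


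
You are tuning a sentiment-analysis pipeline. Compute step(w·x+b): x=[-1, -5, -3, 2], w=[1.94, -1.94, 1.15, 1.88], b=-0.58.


z = (-1)·(1.94) + (-5)·(-1.94) + (-3)·(1.15) + (2)·(1.88) - 0.58
  = 7.49
step(z) = 1 (z≥0)

1


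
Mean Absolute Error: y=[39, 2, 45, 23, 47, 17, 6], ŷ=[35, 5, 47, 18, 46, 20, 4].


Absolute errors: |39-35|=4, |2-5|=3, |45-47|=2, |23-18|=5, |47-46|=1, |17-20|=3, |6-4|=2
Sum = 20
MAE = 20/7 = 20/7

20/7


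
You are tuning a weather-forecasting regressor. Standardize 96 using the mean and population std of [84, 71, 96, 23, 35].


μ = 61.8, σ = 28.1808
z = (96 - 61.8)/28.1808 = 1.2136

1.2136


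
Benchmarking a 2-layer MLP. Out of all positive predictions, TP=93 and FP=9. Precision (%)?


Precision = TP/(TP+FP)
= 93/(93+9)
= 93/102 = 91.18%

91.18%


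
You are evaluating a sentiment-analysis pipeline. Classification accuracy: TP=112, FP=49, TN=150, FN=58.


Accuracy = (TP+TN)/(TP+TN+FP+FN)
= (112+150)/(369)
= 262/369 = 71.0%

71.0%


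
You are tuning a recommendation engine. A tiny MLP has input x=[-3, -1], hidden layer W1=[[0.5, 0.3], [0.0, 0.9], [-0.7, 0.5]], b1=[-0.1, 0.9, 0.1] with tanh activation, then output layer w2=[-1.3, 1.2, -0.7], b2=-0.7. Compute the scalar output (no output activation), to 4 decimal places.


z1[0] = (0.5)·(-3) + (0.3)·(-1) - 0.1 = -1.9
z1[1] = (0.0)·(-3) + (0.9)·(-1) + 0.9 = 0.0
z1[2] = (-0.7)·(-3) + (0.5)·(-1) + 0.1 = 1.7
h = tanh(z1) = [-0.9562, 0.0, 0.9354]
output = (-1.3)·(-0.9562) + (1.2)·(0.0) + (-0.7)·(0.9354) - 0.7 = -0.1117

-0.1117


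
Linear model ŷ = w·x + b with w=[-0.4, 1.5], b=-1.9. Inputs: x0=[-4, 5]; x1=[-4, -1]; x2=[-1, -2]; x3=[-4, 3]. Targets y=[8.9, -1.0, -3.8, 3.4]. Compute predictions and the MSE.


ŷ0 = (-0.4)·(-4) + (1.5)·(5) - 1.9 = 7.2
ŷ1 = (-0.4)·(-4) + (1.5)·(-1) - 1.9 = -1.8
ŷ2 = (-0.4)·(-1) + (1.5)·(-2) - 1.9 = -4.5
ŷ3 = (-0.4)·(-4) + (1.5)·(3) - 1.9 = 4.2
errors² = [2.89, 0.64, 0.49, 0.64]
MSE = 4.6600/4 = 1.165

1.165


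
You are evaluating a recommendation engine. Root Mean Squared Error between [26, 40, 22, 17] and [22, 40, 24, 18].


MSE = 21/4 = 5.25
RMSE = √(21/4) = 2.2913

2.2913
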